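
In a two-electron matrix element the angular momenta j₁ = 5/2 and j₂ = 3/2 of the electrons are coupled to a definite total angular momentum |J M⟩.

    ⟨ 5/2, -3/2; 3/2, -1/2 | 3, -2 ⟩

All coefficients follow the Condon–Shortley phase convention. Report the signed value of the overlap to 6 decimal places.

j₁+j₂−J=1  J+j₁−j₂=4  J−j₁+j₂=2  j₁+j₂+J+1=8
(j₁±m₁, j₂±m₂, J±M) = (1,4,1,2,1,5)
P² = 48
sum k=0..1:
  [0] +1/24 = 1/24
  [1] −1/12 = -1/12
S = -1/24
C² = P²·S² = 1/12 ; C = -0.288675

-0.288675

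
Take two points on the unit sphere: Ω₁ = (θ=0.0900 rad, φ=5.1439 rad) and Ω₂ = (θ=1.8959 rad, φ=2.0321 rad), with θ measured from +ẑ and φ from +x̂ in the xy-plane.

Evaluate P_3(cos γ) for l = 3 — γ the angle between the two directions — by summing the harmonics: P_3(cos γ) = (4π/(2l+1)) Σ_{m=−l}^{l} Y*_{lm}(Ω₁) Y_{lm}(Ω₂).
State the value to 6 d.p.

Expand P_3 via completeness: Σ_{m} conj(Y_{3,m}) at Ω₁ times Y_{3,m} at Ω₂ —
  m=-3: (-0.000291+0.000083i) × (+0.348851+0.065965i) = -0.000107+0.000010i  (running Σ = -0.000107+0.000010i)
  m=-2: (-0.005346-0.006247i) × (+0.176973-0.233674i) = -0.002406+0.000144i  (running Σ = -0.002513+0.000153i)
  m=-1: (+0.048104-0.104472i) × (+0.066781+0.134349i) = +0.017248-0.000514i  (running Σ = +0.014735-0.000361i)
  m=0: (+0.728320-0.000000i) × (+0.296783+0.000000i) = +0.216153+0.000000i  (running Σ = +0.230888-0.000361i)
  m=1: (-0.048104-0.104472i) × (-0.066781+0.134349i) = +0.017248+0.000514i  (running Σ = +0.248137+0.000153i)
  m=2: (-0.005346+0.006247i) × (+0.176973+0.233674i) = -0.002406-0.000144i  (running Σ = +0.245731+0.000010i)
  m=3: (+0.000291+0.000083i) × (-0.348851+0.065965i) = -0.000107-0.000010i  (running Σ = +0.245624-0.000000i)
Σ over m = +0.245624-0.000000i; ×(4π/7) → +0.440942-0.000000i. Real part: 0.440942

0.440942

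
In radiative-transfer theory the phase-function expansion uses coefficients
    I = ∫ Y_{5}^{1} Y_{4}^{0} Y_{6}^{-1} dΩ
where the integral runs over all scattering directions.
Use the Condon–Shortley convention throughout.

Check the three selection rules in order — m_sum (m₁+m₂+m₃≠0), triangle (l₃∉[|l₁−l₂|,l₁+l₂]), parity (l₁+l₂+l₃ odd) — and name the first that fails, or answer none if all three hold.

Σmᵢ = 0  ✓
l₃∈[|l₁−l₂|,l₁+l₂]=[1,9], have l₃=6  ✓
Σlᵢ = 15 ⇒ odd  ✗

parity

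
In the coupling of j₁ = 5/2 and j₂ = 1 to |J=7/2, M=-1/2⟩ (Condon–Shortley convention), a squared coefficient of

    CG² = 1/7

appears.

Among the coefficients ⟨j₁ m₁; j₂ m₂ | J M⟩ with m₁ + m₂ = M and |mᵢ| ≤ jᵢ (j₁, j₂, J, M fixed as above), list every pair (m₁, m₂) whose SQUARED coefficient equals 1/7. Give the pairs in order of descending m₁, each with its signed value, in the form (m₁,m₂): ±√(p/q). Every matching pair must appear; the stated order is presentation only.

(-3/2,1): +√(1/7)

Admissible pairs with m₁+m₂ = M = -1/2: (-3/2,1), (-1/2,0), (1/2,-1)
  (m₁,m₂)=(1/2,-1): CG² = 2/7, CG = +√(2/7)
  (m₁,m₂)=(-1/2,0): CG² = 4/7, CG = +√(4/7)
  (m₁,m₂)=(-3/2,1): CG² = 1/7, CG = +√(1/7)   ← matches the target
Pairs with CG² = 1/7: (-3/2,1): +√(1/7)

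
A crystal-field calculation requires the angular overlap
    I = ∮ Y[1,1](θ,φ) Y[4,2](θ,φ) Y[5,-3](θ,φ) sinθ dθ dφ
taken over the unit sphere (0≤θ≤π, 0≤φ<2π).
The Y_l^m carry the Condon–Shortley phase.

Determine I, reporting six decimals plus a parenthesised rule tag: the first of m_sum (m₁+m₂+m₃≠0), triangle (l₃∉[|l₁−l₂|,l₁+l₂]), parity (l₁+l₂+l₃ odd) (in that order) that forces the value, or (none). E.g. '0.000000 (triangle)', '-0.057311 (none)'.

Rules hold: Σm=0, L=10 even, 3≤5≤5.
N = 3·9·11 = 297
Δ = 0!·2!·8!/11! = 1/495
Racah Σ t=0..0: t=0:+1/576 = 1/576
⇒ 3j(1 4 5; 0 0 0)² = 5/99, sgn -1
Racah Σ t=0..0: t=0:+1/2880 = 1/2880
⇒ 3j(1 4 5; 1 2 -3)² = 28/495, sgn +1
4πI² = N·(3j₀)²·(3jₘ)² = 28/33
I = -1·√(0.848485/4π) = -0.25984664
No selection rule forces the value: the integral is nonzero (none).

-0.259847 (none)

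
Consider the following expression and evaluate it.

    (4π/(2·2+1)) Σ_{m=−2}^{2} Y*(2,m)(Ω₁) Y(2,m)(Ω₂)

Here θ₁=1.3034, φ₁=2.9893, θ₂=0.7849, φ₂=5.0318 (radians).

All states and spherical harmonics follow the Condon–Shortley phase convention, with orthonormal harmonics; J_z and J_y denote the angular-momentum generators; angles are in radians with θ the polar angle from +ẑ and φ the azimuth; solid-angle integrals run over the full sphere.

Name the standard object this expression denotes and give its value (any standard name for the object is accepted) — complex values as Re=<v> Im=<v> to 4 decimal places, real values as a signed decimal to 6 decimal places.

Legendre polynomial (addition theorem), -0.477375

This sum is the spherical-harmonic addition theorem: it equals the Legendre polynomial P_l(cos γ) of the angle γ between the two directions.
Expand P_2 via completeness: Σ_{m} conj(Y_{2,m}) at Ω₁ times Y_{2,m} at Ω₂ —
  m=-2: (0.342769, -0.107755) × (-0.154896, 0.115043) = (-0.040697, 0.056124)  (running Σ = (-0.040697, 0.056124))
  m=-1: (-0.194591, 0.029866) × (0.121293, 0.366736) = (-0.034555, -0.067741)  (running Σ = (-0.075252, -0.011617))
  m=0: (-0.249336, -0.000000) × (0.158167, 0.000000) = (-0.039437, -0.000000)  (running Σ = (-0.114689, -0.011617))
  m=1: (0.194591, 0.029866) × (-0.121293, 0.366736) = (-0.034555, 0.067741)  (running Σ = (-0.149245, 0.056124))
  m=2: (0.342769, 0.107755) × (-0.154896, -0.115043) = (-0.040697, -0.056124)  (running Σ = (-0.189942, 0.000000))
Accumulated sum (-0.189942, 0.000000); after 4π/(2l+1) scaling, (-0.477375, 0.000000) ⇒ P_2 = -0.477375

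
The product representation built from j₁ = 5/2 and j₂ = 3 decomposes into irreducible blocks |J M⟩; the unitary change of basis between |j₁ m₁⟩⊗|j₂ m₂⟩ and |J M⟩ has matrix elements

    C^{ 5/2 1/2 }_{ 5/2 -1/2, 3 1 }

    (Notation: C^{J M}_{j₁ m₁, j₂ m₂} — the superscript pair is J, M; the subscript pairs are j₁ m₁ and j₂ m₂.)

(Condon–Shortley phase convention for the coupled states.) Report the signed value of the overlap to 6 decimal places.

+√(8/35) = +0.478091

triangle: 3!*2!*3!/9! = 72/362880
(j±m)!: 2!*3!*4!*2!*3!*2! = 6912
prefactor² = (2J+1)*Δ*N² = 288/35
  k=1: −1/(1!*2!*2!*3!*0!*0!) = -1/24
  k=2: +1/(2!*1!*1!*2!*1!*1!) = 1/4
  k=3: −1/(3!*0!*0!*1!*2!*2!) = -1/24
Σ = 1/6  ⇒  CG² = 288/35*(1/6)² = 8/35
CG = +√(8/35) = +0.478091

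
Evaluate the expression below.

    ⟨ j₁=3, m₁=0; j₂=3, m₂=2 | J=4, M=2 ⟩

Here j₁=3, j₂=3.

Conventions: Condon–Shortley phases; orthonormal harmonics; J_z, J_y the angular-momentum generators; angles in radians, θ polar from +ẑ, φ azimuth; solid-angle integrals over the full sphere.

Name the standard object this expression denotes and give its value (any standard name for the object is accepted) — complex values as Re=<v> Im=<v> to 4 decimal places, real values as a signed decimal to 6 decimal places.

Clebsch–Gordan coefficient, +√(3/154) ≈ +0.139573

This is a Clebsch–Gordan (vector-coupling) coefficient.
√[9·2!4!4!/11! · 3!3!5!1!6!2!] = √(124416/77)
  +(−1)^1/∏(1,1,2,4,2,0)! = -1/96  (running -1/96)
  +(−1)^2/∏(2,0,1,3,3,1)! = 1/72  (running 1/288)
⟨..|..⟩ = √(124416/77)·(1/288) = +0.139573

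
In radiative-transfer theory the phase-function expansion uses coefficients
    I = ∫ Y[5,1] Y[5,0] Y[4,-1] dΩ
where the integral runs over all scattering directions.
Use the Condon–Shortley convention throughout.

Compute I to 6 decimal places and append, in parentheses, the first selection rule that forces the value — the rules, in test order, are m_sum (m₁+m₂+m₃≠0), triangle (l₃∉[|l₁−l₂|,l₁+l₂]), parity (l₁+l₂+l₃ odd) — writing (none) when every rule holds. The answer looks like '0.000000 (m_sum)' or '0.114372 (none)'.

Rules hold: Σm=0, L=14 even, 0≤4≤10.
N = 11·11·9 = 1089
Δ = 6!·4!·4!/15! = 1/3153150
Racah Σ t=1..5: t=1:−1/69120 t=2:+1/1728 t=3:−1/576 t=4:+1/1728 t=5:−1/69120 = -7/11520
⇒ 3j(5 5 4; 0 0 0)² = 2/143, sgn -1
Racah Σ t=1..4: t=1:−1/17280 t=2:+1/1152 t=3:−1/864 t=4:+1/6912 = -7/34560
⇒ 3j(5 5 4; 1 0 -1)² = 1/429, sgn +1
4πI² = N·(3j₀)²·(3jₘ)² = 6/169
I = -1·√(0.035503/4π) = -0.05315295
No selection rule forces the value: the integral is nonzero (none).

-0.053153 (none)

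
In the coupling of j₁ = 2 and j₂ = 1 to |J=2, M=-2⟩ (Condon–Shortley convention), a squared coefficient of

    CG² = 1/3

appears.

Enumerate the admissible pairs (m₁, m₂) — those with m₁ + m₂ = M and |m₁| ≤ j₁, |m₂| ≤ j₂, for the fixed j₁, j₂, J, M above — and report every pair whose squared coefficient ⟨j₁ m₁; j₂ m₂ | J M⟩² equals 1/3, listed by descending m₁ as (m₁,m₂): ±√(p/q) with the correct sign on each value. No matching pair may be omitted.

(-1,-1): +√(1/3)

Admissible pairs with m₁+m₂ = M = -2: (-2,0), (-1,-1)
  (m₁,m₂)=(-1,-1): CG² = 1/3, CG = +√(1/3)   ← matches the target
  (m₁,m₂)=(-2,0): CG² = 2/3, CG = −√(2/3)
Pairs with CG² = 1/3: (-1,-1): +√(1/3)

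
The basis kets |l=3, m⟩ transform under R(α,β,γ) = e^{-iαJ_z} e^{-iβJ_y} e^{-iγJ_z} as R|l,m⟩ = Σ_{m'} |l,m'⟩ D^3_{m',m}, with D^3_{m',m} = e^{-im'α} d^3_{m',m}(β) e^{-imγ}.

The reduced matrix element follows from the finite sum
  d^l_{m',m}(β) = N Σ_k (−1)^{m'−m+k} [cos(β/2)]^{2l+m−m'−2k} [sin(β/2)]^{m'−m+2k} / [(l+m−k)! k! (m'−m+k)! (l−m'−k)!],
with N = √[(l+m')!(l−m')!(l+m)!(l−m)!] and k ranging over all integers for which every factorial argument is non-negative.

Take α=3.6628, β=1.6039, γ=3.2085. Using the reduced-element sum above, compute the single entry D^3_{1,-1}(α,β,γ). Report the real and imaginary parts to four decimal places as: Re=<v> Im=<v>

Re=-0.1525 Im=0.0745

First d^3_{1,-1}(β=1.6039), then the phase factors e^{-i(1)α} and e^{-i(-1)γ}:
c=cos(1.603900/2)=0.695307, s=sin(1.603900/2)=0.718713; N=√[24·2·2·24]=48.000000
k∈{0,1,2} keeps every argument non-negative
  k=0: (−1)^2·48.0000/(8)·0.6953^4·0.7187^2 = +0.724382
  k=1: (−1)^3·48.0000/(6)·0.6953^2·0.7187^4 = -1.031966
  k=2: (−1)^4·48.0000/(48)·0.6953^0·0.7187^6 = +0.137827
d^3_{1,-1}(1.6039) = +0.724382 -1.031966 +0.137827 = -0.169757
D = (-0.867219+0.497928i)·(-0.169757)·(-0.997763-0.066857i) = -0.152538+0.074495i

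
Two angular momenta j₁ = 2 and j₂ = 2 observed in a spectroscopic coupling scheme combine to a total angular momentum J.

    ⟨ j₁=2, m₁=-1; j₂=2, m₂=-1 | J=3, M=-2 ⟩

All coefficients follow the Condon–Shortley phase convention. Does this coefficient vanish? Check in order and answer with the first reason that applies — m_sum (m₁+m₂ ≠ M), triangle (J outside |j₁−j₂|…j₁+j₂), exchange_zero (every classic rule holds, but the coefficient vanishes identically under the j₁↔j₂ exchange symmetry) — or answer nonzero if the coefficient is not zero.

exchange_zero

m-sum: m₁+m₂ = -1+(-1) = -2, M = -2  ✓
triangle: |j₁−j₂| = 0 ≤ J = 3 ≤ j₁+j₂ = 4  ✓
exchange: j₁=j₂ and m₁=m₂, and (−1)^(j₁+j₂−J) = (−1)^1 = −1 forces ⟨j₁m₁;j₂m₂|JM⟩ = −⟨j₂m₂;j₁m₁|JM⟩ = −⟨j₁m₁;j₂m₂|JM⟩ ⇒ the coefficient vanishes identically
Racah sum check: Σ_k collapses to 0 ⇒ CG = 0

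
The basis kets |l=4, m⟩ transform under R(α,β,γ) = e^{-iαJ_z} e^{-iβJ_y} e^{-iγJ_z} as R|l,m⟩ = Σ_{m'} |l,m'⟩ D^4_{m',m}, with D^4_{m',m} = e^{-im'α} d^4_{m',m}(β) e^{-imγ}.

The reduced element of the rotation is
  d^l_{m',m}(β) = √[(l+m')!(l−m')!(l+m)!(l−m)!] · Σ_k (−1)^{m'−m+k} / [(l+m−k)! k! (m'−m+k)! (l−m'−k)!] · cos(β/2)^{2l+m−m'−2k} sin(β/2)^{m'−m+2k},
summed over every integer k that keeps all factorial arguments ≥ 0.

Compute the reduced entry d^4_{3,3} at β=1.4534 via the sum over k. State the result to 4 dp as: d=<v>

d=-0.4412

d^4_{3,3}(β=1.4534) via the finite sum:
Half-angle: c=0.747371, s=0.664407. N=√(5040·1·5040·1)=5040.000000
Admissible k: 0..1 (factorial args all ≥0)
  k=0: (−1)^0·5040.0000/(5040)·0.7474^8·0.6644^0 = +0.097340
  k=1: (−1)^1·5040.0000/(720)·0.7474^6·0.6644^2 = -0.538498
d^4_{3,3}(1.4534) = +0.097340 -0.538498 = -0.441158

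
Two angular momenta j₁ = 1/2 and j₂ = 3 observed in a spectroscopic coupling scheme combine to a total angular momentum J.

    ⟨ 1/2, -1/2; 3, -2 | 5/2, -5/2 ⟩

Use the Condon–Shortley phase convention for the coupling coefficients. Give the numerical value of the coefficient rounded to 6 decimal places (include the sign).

-0.377964  (= −√(1/7))

√[6·1!0!5!/7! · 0!1!1!5!0!5!] = √(14400/7)
  +(−1)^1/∏(1,0,0,0,0,5)! = -1/120  (running -1/120)
⟨..|..⟩ = √(14400/7)·(-1/120) = -0.377964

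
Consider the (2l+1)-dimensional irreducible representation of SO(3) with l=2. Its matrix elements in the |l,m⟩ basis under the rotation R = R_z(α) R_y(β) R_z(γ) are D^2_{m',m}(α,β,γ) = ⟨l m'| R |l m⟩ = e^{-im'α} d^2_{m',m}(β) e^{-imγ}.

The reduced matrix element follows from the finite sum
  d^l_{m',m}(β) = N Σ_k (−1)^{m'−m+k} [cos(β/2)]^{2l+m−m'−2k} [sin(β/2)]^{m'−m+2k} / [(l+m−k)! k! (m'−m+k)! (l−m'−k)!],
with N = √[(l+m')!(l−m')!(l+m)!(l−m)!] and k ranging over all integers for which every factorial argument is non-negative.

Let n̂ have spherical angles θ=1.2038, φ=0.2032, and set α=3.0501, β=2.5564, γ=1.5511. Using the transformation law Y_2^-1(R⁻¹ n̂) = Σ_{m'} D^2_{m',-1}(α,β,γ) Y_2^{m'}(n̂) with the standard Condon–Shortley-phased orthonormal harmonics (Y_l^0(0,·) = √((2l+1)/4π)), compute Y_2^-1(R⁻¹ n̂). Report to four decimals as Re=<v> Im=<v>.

Need the full column D^2_{m',-1} for m'=−2..2 at α=3.0501, β=2.5564, γ=1.5511.
cos(β/2)=0.288439, sin(β/2)=0.957498
d^2_{-2,-1}: single k=1 term ⇒ +0.045955;  D = +0.009251+0.045014i
d^2_{-1,-1}: k∈[0..1] ⇒ +0.006922 -0.228826 = -0.221904;  D = +0.024623+0.220534i
d^2_{0,-1}: k∈[0..1] ⇒ -0.056283 +0.620217 = +0.563934;  D = +0.011107+0.563825i
d^2_{1,-1}: k∈[0..1] ⇒ +0.228826 -0.840527 = -0.611701;  D = -0.043880+0.610125i
d^2_{2,-1}: single k=0 term ⇒ -0.506405;  D = +0.082323-0.499669i
Y_2^{m'}(θ=1.2038,φ=0.2032) and Σ D·Y over m':
  (+0.0093+0.0450i)·(+0.3091-0.1330i)  (+0.0246+0.2205i)·(+0.2534-0.0522i)  (+0.0111+0.5638i)·(-0.1936+0.0000i)  (-0.0439+0.6101i)·(-0.2534-0.0522i)  (+0.0823-0.4997i)·(+0.3091+0.1330i)
Y_2^-1(R⁻¹ n̂) = +0.159354-0.337693i

Re=0.1594 Im=-0.3377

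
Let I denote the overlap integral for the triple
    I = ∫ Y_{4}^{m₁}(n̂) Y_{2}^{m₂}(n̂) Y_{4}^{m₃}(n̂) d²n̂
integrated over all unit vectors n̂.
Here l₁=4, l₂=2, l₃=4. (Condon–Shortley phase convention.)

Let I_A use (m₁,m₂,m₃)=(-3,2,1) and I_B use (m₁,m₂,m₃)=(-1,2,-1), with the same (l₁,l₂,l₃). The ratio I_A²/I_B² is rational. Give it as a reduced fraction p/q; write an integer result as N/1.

l's match ⇒ only the (l;m) 3-j factors differ between A and B.
A: triangle coeff Δ(4,2,4) = 1/13860; Σ_t [2,2]: t=2:+1/480 = 1/480; (3j)²=3/110 [(4 2 4; -3 2 1)], sign=-1
B: triangle coeff Δ(4,2,4) = 1/13860; Σ_t [2,2]: t=2:+1/144 = 1/144; (3j)²=10/231 [(4 2 4; -1 2 -1)], sign=-1
I_A²/I_B² = (3/110)/(10/231) = 63/100

63/100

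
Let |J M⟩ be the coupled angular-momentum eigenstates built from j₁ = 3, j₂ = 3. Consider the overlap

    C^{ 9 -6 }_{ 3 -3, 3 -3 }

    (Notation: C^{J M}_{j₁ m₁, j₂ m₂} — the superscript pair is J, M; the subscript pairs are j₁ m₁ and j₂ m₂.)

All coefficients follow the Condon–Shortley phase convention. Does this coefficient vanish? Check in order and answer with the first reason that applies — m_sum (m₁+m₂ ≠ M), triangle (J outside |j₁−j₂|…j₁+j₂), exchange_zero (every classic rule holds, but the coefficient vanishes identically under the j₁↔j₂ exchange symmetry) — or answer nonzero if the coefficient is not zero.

triangle

m-sum: m₁+m₂ = -3+(-3) = -6, M = -6  ✓
triangle: need |j₁−j₂| ≤ J ≤ j₁+j₂, i.e. J ∈ [0, 6]; J = 9 is outside ✗ ⇒ coefficient is 0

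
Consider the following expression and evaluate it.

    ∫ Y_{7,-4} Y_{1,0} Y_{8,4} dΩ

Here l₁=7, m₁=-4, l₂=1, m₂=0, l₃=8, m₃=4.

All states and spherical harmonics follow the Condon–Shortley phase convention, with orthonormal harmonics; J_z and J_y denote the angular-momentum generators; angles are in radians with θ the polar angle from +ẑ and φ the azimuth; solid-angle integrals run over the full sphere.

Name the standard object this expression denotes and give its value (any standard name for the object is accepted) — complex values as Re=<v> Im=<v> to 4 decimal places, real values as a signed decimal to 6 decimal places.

This is a Gaunt coefficient — the integral of a triple product of spherical harmonics over the sphere.
Checks pass: Σm=0; 16 even; l₃=8∈[6,8].
(2·7+1)(2·1+1)(2·8+1) = 765
Δ: 0! 14! 2! / 17! → 1/2040
sum: t=0:+1/25401600 = 1/25401600
3j²(7 1 8; 0 0 0) = Δ·Π!·Σ² = 8/255  (sign +1)
sum: t=0:+1/239500800 = 1/239500800
3j²(7 1 8; -4 0 4) = Δ·Π!·Σ² = 2/85  (sign +1)
combine: 4πI² = 765·8/255·2/85 = 48/85
take √, sign +1: I = 0.21198553

Gaunt coefficient, +0.211986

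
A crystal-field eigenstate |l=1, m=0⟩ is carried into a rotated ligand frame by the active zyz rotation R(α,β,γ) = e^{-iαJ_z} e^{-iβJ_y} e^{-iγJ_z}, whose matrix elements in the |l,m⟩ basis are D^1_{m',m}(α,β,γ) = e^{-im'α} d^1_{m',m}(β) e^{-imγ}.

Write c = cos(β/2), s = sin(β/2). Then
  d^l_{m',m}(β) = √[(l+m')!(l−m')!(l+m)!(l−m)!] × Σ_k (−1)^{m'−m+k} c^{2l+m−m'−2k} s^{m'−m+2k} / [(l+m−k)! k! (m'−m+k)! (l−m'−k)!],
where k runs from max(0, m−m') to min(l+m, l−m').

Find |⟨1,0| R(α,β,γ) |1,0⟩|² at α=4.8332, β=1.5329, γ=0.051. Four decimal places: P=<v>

P=0.0014

Split into d^1_{0,0}(β=1.5329) × two z-phases.
c=cos(1.532900/2)=0.720377, s=sin(1.532900/2)=0.693582; N=√[1·1·1·1]=1.000000
k: max(0,(0)−(0))=0 … min(1+(0),1−(0))=1
  k=0: (−1)^0·1.0000/(1)·0.7204^2·0.6936^0 = +0.518944
  k=1: (−1)^1·1.0000/(1)·0.7204^0·0.6936^2 = -0.481056
d^1_{0,0}(1.5329) = +0.518944 -0.481056 = +0.037887
|D^1_{0,0}|² = |d^1_{0,0}(β)|² = (+0.037887)² = 0.001435 (the z-rotation phases have unit modulus)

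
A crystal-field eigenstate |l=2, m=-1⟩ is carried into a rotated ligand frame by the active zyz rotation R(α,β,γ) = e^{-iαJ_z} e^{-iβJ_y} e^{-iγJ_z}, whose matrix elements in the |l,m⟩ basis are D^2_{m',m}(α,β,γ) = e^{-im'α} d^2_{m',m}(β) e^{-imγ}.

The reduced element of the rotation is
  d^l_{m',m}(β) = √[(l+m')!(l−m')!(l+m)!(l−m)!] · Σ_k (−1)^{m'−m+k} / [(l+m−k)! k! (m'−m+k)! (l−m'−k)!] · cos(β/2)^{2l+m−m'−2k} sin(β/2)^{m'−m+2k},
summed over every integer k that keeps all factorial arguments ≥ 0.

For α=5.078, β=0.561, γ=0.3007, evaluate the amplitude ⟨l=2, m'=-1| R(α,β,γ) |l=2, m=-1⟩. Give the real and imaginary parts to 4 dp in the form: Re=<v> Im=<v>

D^2_{-1,-1}(5.0780,0.5610,0.3007) = e^{-i·-1·5.0780}·d^2_{-1,-1}(0.5610)·e^{-i·-1·0.3007}. Compute d first:
Half-angle: c=0.960917, s=0.276836. N=√(1·6·1·6)=6.000000
k: max(0,(-1)−(-1))=0 … min(2+(-1),2−(-1))=1
  k=0: (−1)^0·6.0000/(6)·0.9609^4·0.2768^0 = +0.852597
  k=1: (−1)^1·6.0000/(2)·0.9609^2·0.2768^2 = -0.212294
d^2_{-1,-1}(0.5610) = +0.852597 -0.212294 = +0.640302
Phases: e^{-i·(-1)·5.0780}=+0.357520-0.933905i, e^{-i·(-1)·0.3007}=+0.955129+0.296189i ⇒ D=+0.395765-0.503346i

Re=0.3958 Im=-0.5033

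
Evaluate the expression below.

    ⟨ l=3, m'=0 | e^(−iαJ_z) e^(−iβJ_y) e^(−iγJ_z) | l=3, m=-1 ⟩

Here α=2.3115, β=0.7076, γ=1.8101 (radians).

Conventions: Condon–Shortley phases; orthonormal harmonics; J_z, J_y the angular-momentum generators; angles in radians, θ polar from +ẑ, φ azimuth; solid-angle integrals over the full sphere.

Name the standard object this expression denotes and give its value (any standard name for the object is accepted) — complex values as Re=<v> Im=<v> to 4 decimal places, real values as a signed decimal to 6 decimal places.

Wigner D-matrix element, Re=0.1259 Im=-0.5161

This is a Wigner D-matrix element — the rotation-matrix element ⟨l m'| R(α,β,γ) |l m⟩ in the angular-momentum basis.
First d^3_{0,-1}(β=0.7076), then the phase factors e^{-i(0)α} and e^{-i(-1)γ}:
Half-angle: c=0.938063, s=0.346465. N=√(6·6·2·24)=41.569219
k: max(0,(-1)−(0))=0 … min(3+(-1),3−(0))=2
  k=0: (−1)^1·41.5692/(12)·0.9381^5·0.3465^1 = -0.871786
  k=1: (−1)^2·41.5692/(4)·0.9381^3·0.3465^3 = +0.356768
  k=2: (−1)^3·41.5692/(12)·0.9381^1·0.3465^5 = -0.016223
d^3_{0,-1}(0.7076) = -0.871786 +0.356768 -0.016223 = -0.531240
D = (+1.000000+0.000000i)·(-0.531240)·(-0.237026+0.971503i) = +0.125918-0.516102i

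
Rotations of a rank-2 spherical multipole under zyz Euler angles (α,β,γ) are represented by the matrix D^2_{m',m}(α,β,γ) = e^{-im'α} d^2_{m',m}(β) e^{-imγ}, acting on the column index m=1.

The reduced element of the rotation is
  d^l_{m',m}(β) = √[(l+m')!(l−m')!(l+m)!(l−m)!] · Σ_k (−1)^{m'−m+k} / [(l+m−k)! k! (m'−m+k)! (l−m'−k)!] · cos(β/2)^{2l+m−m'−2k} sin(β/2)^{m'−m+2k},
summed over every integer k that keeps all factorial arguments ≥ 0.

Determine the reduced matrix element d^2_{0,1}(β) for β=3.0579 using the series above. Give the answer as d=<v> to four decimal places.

d^2_{0,1}(β=3.0579) via the finite sum:
With c≡cos(β/2)=0.041834 and s≡sin(β/2)=0.999125, N=[2·2·6·1]^{1/2}=4.898979
The bounds max(0,m−m')=1 and min(l+m,l−m')=2 give 2 terms
  k=1: (−1)^0·4.8990/(2)·0.0418^3·0.9991^1 = +0.000179
  k=2: (−1)^1·4.8990/(2)·0.0418^1·0.9991^3 = -0.102203
d^2_{0,1}(3.0579) = +0.000179 -0.102203 = -0.102024

d=-0.1020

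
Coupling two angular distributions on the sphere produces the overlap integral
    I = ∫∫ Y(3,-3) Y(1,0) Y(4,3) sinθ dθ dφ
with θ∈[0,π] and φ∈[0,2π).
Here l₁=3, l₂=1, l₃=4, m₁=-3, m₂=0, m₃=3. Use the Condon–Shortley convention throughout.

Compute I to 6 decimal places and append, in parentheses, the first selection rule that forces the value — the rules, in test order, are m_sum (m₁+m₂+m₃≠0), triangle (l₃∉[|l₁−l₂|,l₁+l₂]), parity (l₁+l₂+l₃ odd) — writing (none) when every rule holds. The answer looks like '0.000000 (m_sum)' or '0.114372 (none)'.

Checks pass: Σm=0; 8 even; l₃=4∈[2,4].
(2·3+1)(2·1+1)(2·4+1) = 189
Δ: 0! 6! 2! / 9! → 1/252
sum: t=0:+1/36 = 1/36
3j²(3 1 4; 0 0 0) = Δ·Π!·Σ² = 4/63  (sign +1)
sum: t=0:+1/720 = 1/720
3j²(3 1 4; -3 0 3) = Δ·Π!·Σ² = 1/36  (sign -1)
combine: 4πI² = 189·4/63·1/36 = 1/3
take √, sign -1: I = -0.16286750
No selection rule forces the value: the integral is nonzero (none).

-0.162868 (none)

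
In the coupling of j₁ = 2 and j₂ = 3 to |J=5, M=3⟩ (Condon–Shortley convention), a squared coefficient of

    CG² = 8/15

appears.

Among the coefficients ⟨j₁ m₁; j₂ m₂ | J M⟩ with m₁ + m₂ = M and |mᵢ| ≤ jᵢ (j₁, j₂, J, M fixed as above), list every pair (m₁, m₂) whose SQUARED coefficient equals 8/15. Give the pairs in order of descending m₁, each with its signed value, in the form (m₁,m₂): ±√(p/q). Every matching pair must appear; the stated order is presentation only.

(1,2): +√(8/15)

Admissible pairs with m₁+m₂ = M = 3: (0,3), (1,2), (2,1)
  (m₁,m₂)=(2,1): CG² = 1/3, CG = +√(1/3)
  (m₁,m₂)=(1,2): CG² = 8/15, CG = +√(8/15)   ← matches the target
  (m₁,m₂)=(0,3): CG² = 2/15, CG = +√(2/15)
Pairs with CG² = 8/15: (1,2): +√(8/15)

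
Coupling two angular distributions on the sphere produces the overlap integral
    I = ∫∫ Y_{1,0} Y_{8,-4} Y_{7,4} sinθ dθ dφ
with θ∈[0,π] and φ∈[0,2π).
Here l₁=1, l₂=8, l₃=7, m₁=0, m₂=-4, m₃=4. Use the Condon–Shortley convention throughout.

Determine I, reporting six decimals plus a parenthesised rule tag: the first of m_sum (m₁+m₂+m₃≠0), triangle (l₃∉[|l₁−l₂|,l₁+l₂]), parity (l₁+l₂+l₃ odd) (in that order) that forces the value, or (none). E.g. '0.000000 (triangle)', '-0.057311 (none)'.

0.211986 (none)

Checks pass: Σm=0; 16 even; l₃=7∈[7,9].
(2·1+1)(2·8+1)(2·7+1) = 765
Δ: 2! 0! 14! / 17! → 1/2040
sum: t=1:−1/25401600 = -1/25401600
3j²(1 8 7; 0 0 0) = Δ·Π!·Σ² = 8/255  (sign +1)
sum: t=1:−1/239500800 = -1/239500800
3j²(1 8 7; 0 -4 4) = Δ·Π!·Σ² = 2/85  (sign +1)
combine: 4πI² = 765·8/255·2/85 = 48/85
take √, sign +1: I = 0.21198553
No selection rule forces the value: the integral is nonzero (none).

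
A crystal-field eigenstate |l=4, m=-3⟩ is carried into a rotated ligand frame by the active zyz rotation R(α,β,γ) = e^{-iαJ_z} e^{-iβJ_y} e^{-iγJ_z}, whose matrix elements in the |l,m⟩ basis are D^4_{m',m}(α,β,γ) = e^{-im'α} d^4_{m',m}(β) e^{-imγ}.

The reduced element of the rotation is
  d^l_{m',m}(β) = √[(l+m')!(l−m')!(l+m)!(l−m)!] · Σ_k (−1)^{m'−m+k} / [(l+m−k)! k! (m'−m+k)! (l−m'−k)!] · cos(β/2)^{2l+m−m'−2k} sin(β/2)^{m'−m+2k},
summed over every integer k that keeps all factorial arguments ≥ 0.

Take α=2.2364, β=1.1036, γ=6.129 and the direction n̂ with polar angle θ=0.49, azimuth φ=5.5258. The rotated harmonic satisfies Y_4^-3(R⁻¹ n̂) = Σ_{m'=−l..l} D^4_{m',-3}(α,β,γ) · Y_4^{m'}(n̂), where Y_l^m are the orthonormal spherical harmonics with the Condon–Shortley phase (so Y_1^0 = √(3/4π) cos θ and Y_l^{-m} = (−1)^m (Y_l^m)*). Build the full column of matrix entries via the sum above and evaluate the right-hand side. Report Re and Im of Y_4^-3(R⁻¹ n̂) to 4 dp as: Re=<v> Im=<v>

Re=0.0179 Im=-0.0142

Need the full column D^4_{m',-3} for m'=−4..4 at α=2.2364, β=1.1036, γ=6.1290.
cos(β/2)=0.851582, sin(β/2)=0.524221
d^4_{-4,-3}: single k=1 term ⇒ +0.481555;  D = -0.283341+0.389375i
d^4_{-3,-3}: k∈[0..1] ⇒ +0.276575 -0.733646 = -0.457071;  D = -0.456766+0.016698i
d^4_{-2,-3}: k∈[0..1] ⇒ -0.637037 +0.724205 = +0.087168;  D = -0.056298-0.066549i
d^4_{-1,-3}: k∈[0..1] ⇒ +0.831876 -0.525391 = +0.306485;  D = -0.061804+0.300189i
d^4_{0,-3}: k∈[0..1] ⇒ -0.763379 +0.289278 = -0.474101;  D = -0.424280+0.211561i
d^4_{1,-3}: k∈[0..1] ⇒ +0.525391 -0.119456 = +0.405935;  D = -0.366813-0.173871i
d^4_{2,-3}: k∈[0..1] ⇒ -0.274433 +0.034665 = -0.239768;  D = -0.053019-0.233833i
d^4_{3,-3}: k∈[0..1] ⇒ +0.105351 -0.005703 = +0.099648;  D = +0.062830-0.077344i
d^4_{4,-3}: single k=0 term ⇒ -0.026204;  D = +0.026201+0.000436i
Y_4^{m'}(θ=0.49,φ=5.5258) and Σ D·Y over m':
  (-0.2833+0.3894i)·(-0.0216+0.0024i)  (-0.4568+0.0167i)·(-0.0743+0.0879i)  (-0.0563-0.0665i)·(+0.0185+0.3292i)  (-0.0618+0.3002i)·(+0.3497+0.3306i)  (-0.4243+0.2116i)·(+0.0907+0.0000i)  (-0.3668-0.1739i)·(-0.3497+0.3306i)  (-0.0530-0.2338i)·(+0.0185-0.3292i)  (+0.0628-0.0773i)·(+0.0743+0.0879i)  (+0.0262+0.0004i)·(-0.0216-0.0024i)
Y_4^-3(R⁻¹ n̂) = +0.017857-0.014167i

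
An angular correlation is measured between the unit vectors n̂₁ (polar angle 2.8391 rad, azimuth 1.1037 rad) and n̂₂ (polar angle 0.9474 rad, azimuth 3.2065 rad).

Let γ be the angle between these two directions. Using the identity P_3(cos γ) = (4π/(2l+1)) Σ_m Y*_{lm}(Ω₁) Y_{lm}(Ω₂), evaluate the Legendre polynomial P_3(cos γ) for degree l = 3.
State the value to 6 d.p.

Summing Y*_{l m}(θ₁,φ₁)·Y_{l m}(θ₂,φ₂) over m ∈ [−3, 3]; prefactor 4π/(2·3+1) = 1.795196:
  m=-3: Y*=(-0.010872, -0.001861)  Y=(-0.219074, 0.043206)  product (0.002462, -0.000062)
  m=-2: Y*=(0.051468, -0.069619)  Y=(0.389979, -0.050911)  product (0.016527, -0.029770)
  m=-1: Y*=(0.154173, 0.305706)  Y=(-0.184357, 0.011983)  product (-0.032086, -0.054512)
  m=+0: Y*=(-0.554397, -0.000000)  Y=(-0.282326, 0.000000)  product (0.156520, 0.000000)
  m=+1: Y*=(-0.154173, 0.305706)  Y=(0.184357, 0.011983)  product (-0.032086, 0.054512)
  m=+2: Y*=(0.051468, 0.069619)  Y=(0.389979, 0.050911)  product (0.016527, 0.029770)
  m=+3: Y*=(0.010872, -0.001861)  Y=(0.219074, 0.043206)  product (0.002462, 0.000062)
Σ over m = (0.130326, 0.000000); ×(4π/7) → (0.233962, 0.000000). Real part: 0.233962

0.233962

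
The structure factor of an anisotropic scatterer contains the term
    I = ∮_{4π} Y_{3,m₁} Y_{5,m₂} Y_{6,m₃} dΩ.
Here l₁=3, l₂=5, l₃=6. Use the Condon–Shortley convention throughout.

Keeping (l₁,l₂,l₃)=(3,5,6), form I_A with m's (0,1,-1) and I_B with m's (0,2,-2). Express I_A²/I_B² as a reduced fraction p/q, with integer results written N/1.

Same 3,5,6: normalisation and zero-m 3j drop out of the ratio.
A: Δ: 2! 4! 8! / 15! → 1/675675; sum: t=0:+1/17280 t=1:−1/2880 t=2:+1/6912 = -1/6912; 3j²(3 5 6; 0 1 -1) = Δ·Π!·Σ² = 5/429  (sign +1)
B: Δ: 2! 4! 8! / 15! → 1/675675; sum: t=0:+1/60480 t=1:−1/5760 t=2:+1/8640 = -1/24192; 3j²(3 5 6; 0 2 -2) = Δ·Π!·Σ² = 8/3003  (sign -1)
I_A²/I_B² = (5/429)/(8/3003) = 35/8

35/8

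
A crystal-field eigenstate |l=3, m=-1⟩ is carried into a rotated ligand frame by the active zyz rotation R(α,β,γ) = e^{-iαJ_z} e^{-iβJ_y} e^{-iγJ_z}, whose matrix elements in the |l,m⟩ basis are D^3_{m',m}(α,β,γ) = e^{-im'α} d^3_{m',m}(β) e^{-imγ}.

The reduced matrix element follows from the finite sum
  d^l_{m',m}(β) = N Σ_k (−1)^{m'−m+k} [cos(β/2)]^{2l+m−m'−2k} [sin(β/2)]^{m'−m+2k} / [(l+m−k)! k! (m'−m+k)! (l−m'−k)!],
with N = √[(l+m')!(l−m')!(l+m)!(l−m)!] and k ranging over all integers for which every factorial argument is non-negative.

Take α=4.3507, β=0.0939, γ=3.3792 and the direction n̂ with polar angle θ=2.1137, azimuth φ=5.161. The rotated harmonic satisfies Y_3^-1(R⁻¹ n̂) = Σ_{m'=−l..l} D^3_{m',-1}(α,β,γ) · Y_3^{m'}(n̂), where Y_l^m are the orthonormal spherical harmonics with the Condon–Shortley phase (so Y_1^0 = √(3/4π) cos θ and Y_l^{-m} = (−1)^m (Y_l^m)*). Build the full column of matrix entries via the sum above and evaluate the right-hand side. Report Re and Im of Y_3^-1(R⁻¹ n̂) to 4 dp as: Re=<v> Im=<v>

Re=-0.0132 Im=0.0078

Need the full column D^3_{m',-1} for m'=−3..3 at α=4.3507, β=0.0939, γ=3.3792.
cos(β/2)=0.998898, sin(β/2)=0.046933
d^3_{-3,-1}: single k=2 term ⇒ +0.008493;  D = -0.006367-0.005622i
d^3_{-2,-1}: k∈[1..2] ⇒ +0.147598 -0.000652 = +0.146947;  D = +0.129947-0.068608i
d^3_{-1,-1}: k∈[0..2] ⇒ +0.993406 -0.017544 +0.000029 = +0.975892;  D = +0.120780+0.968389i
d^3_{0,-1}: k∈[0..2] ⇒ -0.161686 +0.001071 -0.000001 = -0.160616;  D = +0.156103+0.037805i
d^3_{1,-1}: k∈[0..2] ⇒ +0.013158 -0.000039 +0.000000 = +0.013119;  D = +0.007400-0.010833i
d^3_{2,-1}: k∈[0..1] ⇒ -0.000652 +0.000001 = -0.000651;  D = -0.000373-0.000534i
d^3_{3,-1}: single k=0 term ⇒ +0.000019;  D = -0.000018+0.000005i
Y_3^{m'}(θ=2.1137,φ=5.161) and Σ D·Y over m':
  (-0.0064-0.0056i)·(-0.2553-0.0584i)  (+0.1299-0.0686i)·(+0.2414-0.3025i)  (+0.1208+0.9684i)·(+0.0401+0.0834i)  (+0.1561+0.0378i)·(+0.3211+0.0000i)  (+0.0074-0.0108i)·(-0.0401+0.0834i)  (-0.0004-0.0005i)·(+0.2414+0.3025i)  (-0.0000+0.0000i)·(+0.2553-0.0584i)
Y_3^-1(R⁻¹ n̂) = -0.013203+0.007830i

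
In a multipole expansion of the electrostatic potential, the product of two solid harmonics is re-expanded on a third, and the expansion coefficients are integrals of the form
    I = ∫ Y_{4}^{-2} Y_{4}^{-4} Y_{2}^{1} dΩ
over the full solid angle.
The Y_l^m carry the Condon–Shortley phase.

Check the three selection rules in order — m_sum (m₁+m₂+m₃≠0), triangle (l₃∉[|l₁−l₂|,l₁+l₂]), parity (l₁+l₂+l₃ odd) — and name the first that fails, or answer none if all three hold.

azimuthal sum: -2 − 4 + 1 = -5  ✗
0 ≤ 2 ≤ 8 (triangle on l)
L = 4 + 4 + 2 = 10 (even)

m_sum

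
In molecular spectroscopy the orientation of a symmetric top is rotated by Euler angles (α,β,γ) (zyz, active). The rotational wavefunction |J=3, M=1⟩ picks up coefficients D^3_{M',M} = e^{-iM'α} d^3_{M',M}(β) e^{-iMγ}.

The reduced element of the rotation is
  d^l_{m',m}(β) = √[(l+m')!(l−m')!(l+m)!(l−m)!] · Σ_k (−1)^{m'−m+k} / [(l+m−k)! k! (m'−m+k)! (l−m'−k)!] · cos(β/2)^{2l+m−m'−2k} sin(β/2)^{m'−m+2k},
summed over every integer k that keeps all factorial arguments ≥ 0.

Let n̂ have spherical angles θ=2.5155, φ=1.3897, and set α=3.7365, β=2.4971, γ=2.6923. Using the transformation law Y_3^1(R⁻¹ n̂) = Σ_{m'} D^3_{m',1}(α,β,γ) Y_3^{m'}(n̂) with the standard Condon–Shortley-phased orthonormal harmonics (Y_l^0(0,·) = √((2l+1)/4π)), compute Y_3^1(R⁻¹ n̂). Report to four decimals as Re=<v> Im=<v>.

Re=-0.0578 Im=0.0014

Need the full column D^3_{m',1} for m'=−3..3 at α=3.7365, β=2.4971, γ=2.6923.
cos(β/2)=0.316698, sin(β/2)=0.948526
d^3_{-3,1}: single k=4 term ⇒ +0.314437;  D = -0.193585+0.247781i
d^3_{-2,1}: k∈[3..4] ⇒ +0.171441 -0.768940 = -0.597499;  D = -0.040784+0.596106i
d^3_{-1,1}: k∈[2..4] ⇒ +0.054304 -0.649499 +0.728277 = +0.133082;  D = +0.066886+0.115052i
d^3_{0,1}: k∈[1..3] ⇒ +0.010468 -0.281706 +0.842332 = +0.571094;  D = -0.514415-0.248042i
d^3_{1,1}: k∈[0..2] ⇒ +0.001009 -0.072405 +0.487124 = +0.415728;  D = +0.411328-0.060322i
d^3_{2,1}: k∈[0..1] ⇒ -0.009556 +0.171441 = +0.161885;  D = -0.119490+0.109219i
d^3_{3,1}: single k=0 term ⇒ +0.035053;  D = +0.008174-0.034087i
Y_3^{m'}(θ=2.5155,φ=1.3897) and Σ D·Y over m':
  (-0.1936+0.2478i)·(-0.0434+0.0719i)  (-0.0408+0.5961i)·(+0.2659+0.1008i)  (+0.0669+0.1151i)·(+0.0779-0.4253i)  (-0.5144-0.2480i)·(-0.0856+0.0000i)  (+0.4113-0.0603i)·(-0.0779-0.4253i)  (-0.1195+0.1092i)·(+0.2659-0.1008i)  (+0.0082-0.0341i)·(+0.0434+0.0719i)
Y_3^1(R⁻¹ n̂) = -0.057782+0.001437i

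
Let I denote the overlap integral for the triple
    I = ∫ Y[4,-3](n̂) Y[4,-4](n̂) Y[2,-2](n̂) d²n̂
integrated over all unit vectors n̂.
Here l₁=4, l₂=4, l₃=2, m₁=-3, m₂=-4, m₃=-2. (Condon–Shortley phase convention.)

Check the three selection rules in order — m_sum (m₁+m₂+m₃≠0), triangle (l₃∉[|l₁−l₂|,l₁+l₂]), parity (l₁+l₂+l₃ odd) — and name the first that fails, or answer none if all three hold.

Σmᵢ = -9  ✗
l₃∈[|l₁−l₂|,l₁+l₂]=[0,8], have l₃=2
Σlᵢ = 10 ⇒ even

m_sum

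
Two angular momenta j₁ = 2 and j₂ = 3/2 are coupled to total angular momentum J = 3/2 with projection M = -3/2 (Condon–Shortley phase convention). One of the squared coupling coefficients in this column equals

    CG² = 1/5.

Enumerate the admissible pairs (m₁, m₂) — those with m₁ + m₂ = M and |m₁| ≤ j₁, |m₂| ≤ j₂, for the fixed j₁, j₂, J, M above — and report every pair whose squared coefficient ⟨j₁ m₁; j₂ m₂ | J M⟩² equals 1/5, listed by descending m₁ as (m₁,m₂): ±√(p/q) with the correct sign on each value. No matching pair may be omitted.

(0,-3/2): +√(1/5)

Admissible pairs with m₁+m₂ = M = -3/2: (-2,1/2), (-1,-1/2), (0,-3/2)
  (m₁,m₂)=(0,-3/2): CG² = 1/5, CG = +√(1/5)   ← matches the target
  (m₁,m₂)=(-1,-1/2): CG² = 2/5, CG = −√(2/5)
  (m₁,m₂)=(-2,1/2): CG² = 2/5, CG = +√(2/5)
Pairs with CG² = 1/5: (0,-3/2): +√(1/5)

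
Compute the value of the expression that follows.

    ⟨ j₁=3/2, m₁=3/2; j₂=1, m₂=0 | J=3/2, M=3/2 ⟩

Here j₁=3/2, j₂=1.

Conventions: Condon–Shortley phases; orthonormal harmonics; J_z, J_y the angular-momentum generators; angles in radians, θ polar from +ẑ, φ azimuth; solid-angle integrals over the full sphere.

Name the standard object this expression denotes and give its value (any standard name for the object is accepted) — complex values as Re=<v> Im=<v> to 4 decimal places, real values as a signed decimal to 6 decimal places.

Clebsch–Gordan coefficient, +√(3/5) ≈ +0.774597

This is a Clebsch–Gordan (vector-coupling) coefficient.
j₁+j₂−J=1  J+j₁−j₂=2  J−j₁+j₂=1  j₁+j₂+J+1=5
(j₁±m₁, j₂±m₂, J±M) = (3,0,1,1,3,0)
P² = 12/5
sum k=0..0:
  [0] +1/2 = 1/2
S = 1/2
C² = P²·S² = 3/5 ; C = +0.774597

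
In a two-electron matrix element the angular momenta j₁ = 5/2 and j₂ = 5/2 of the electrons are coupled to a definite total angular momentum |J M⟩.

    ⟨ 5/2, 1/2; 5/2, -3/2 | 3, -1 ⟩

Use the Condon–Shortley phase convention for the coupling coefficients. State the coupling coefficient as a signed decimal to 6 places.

√[7·2!3!3!/9! · 3!2!1!4!2!4!] = √(96/5)
  +(−1)^0/∏(0,2,2,1,1,2)! = 1/8  (running 1/8)
  +(−1)^1/∏(1,1,1,0,2,3)! = -1/12  (running 1/24)
⟨..|..⟩ = √(96/5)·(1/24) = +0.182574

+√(1/30) = +0.182574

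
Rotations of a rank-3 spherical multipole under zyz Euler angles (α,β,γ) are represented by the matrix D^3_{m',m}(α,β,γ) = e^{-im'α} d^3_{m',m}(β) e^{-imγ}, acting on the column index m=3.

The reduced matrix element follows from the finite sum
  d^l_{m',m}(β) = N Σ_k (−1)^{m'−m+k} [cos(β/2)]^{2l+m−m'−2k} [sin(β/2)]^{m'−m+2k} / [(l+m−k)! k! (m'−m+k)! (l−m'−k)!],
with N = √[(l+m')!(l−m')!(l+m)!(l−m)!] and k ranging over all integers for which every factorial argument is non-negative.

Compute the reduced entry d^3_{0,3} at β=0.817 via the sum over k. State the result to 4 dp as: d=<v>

d=0.2167

d^3_{0,3}(β=0.8170) via the finite sum:
c=cos(0.817000/2)=0.917718, s=sin(0.817000/2)=0.397233; N=√[6·6·720·1]=160.996894
The bounds max(0,m−m')=3 and min(l+m,l−m')=3 give 1 term
  k=3: (−1)^0·160.9969/(36)·0.9177^3·0.3972^3 = +0.216660
d^3_{0,3}(0.8170) = +0.216660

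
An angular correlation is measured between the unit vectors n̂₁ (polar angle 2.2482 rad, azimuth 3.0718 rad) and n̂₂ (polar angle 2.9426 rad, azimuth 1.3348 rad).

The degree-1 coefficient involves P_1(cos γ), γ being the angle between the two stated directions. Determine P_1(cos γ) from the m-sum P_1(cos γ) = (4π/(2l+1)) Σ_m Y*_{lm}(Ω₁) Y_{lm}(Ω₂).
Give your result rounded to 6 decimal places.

Summing Y*_{l m}(θ₁,φ₁)·Y_{l m}(θ₂,φ₂) over m ∈ [−1, 1]; prefactor 4π/(2·1+1) = 4.188790:
  term(m=-1) = (-0.003042, 0.018133)   from Y*(Ω₁)=(-0.268555, 0.018774), Y(Ω₂)=(0.015969, -0.066405)
  term(m=+0) = (0.146678, 0.000000)   from Y*(Ω₁)=(-0.306242, -0.000000), Y(Ω₂)=(-0.478961, 0.000000)
  term(m=+1) = (-0.003042, -0.018133)   from Y*(Ω₁)=(0.268555, 0.018774), Y(Ω₂)=(-0.015969, -0.066405)
Accumulated sum (0.140594, 0.000000); after 4π/(2l+1) scaling, (0.588920, 0.000000) ⇒ P_1 = 0.588920

0.588920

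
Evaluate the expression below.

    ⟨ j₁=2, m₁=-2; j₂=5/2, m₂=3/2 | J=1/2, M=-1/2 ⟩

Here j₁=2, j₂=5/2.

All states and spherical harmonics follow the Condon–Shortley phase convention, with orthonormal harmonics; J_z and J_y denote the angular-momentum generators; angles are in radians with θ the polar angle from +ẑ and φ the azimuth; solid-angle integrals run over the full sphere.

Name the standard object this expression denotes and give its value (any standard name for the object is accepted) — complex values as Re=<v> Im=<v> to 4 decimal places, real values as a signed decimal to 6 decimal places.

This is a Clebsch–Gordan (vector-coupling) coefficient.
triangle: 4!×0!×1!/6! = 24/720
(j±m)!: 0!×4!×4!×1!×0!×1! = 576
prefactor² = (2J+1)×Δ×N² = 192/5
  k=4: +1/(4!×0!×0!×0!×0!×1!) = 1/24
Σ = 1/24  ⇒  CG² = 192/5×(1/24)² = 1/15
CG = +√(1/15) = +0.258199

Clebsch–Gordan coefficient, +√(1/15) ≈ +0.258199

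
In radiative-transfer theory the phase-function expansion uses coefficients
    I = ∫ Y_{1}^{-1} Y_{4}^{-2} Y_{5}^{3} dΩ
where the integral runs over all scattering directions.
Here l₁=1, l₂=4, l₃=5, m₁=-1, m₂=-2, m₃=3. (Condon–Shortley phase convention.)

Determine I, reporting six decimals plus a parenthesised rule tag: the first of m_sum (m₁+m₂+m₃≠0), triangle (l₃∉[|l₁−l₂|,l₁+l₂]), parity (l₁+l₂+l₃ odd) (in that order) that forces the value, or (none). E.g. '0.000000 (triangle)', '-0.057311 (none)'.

Rules hold: Σm=0, L=10 even, 3≤5≤5.
N = 3·9·11 = 297
Δ = 0!·2!·8!/11! = 1/495
Racah Σ t=0..0: t=0:+1/576 = 1/576
⇒ 3j(1 4 5; 0 0 0)² = 5/99, sgn -1
Racah Σ t=0..0: t=0:+1/2880 = 1/2880
⇒ 3j(1 4 5; -1 -2 3)² = 28/495, sgn +1
4πI² = N·(3j₀)²·(3jₘ)² = 28/33
I = -1·√(0.848485/4π) = -0.25984664
No selection rule forces the value: the integral is nonzero (none).

-0.259847 (none)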